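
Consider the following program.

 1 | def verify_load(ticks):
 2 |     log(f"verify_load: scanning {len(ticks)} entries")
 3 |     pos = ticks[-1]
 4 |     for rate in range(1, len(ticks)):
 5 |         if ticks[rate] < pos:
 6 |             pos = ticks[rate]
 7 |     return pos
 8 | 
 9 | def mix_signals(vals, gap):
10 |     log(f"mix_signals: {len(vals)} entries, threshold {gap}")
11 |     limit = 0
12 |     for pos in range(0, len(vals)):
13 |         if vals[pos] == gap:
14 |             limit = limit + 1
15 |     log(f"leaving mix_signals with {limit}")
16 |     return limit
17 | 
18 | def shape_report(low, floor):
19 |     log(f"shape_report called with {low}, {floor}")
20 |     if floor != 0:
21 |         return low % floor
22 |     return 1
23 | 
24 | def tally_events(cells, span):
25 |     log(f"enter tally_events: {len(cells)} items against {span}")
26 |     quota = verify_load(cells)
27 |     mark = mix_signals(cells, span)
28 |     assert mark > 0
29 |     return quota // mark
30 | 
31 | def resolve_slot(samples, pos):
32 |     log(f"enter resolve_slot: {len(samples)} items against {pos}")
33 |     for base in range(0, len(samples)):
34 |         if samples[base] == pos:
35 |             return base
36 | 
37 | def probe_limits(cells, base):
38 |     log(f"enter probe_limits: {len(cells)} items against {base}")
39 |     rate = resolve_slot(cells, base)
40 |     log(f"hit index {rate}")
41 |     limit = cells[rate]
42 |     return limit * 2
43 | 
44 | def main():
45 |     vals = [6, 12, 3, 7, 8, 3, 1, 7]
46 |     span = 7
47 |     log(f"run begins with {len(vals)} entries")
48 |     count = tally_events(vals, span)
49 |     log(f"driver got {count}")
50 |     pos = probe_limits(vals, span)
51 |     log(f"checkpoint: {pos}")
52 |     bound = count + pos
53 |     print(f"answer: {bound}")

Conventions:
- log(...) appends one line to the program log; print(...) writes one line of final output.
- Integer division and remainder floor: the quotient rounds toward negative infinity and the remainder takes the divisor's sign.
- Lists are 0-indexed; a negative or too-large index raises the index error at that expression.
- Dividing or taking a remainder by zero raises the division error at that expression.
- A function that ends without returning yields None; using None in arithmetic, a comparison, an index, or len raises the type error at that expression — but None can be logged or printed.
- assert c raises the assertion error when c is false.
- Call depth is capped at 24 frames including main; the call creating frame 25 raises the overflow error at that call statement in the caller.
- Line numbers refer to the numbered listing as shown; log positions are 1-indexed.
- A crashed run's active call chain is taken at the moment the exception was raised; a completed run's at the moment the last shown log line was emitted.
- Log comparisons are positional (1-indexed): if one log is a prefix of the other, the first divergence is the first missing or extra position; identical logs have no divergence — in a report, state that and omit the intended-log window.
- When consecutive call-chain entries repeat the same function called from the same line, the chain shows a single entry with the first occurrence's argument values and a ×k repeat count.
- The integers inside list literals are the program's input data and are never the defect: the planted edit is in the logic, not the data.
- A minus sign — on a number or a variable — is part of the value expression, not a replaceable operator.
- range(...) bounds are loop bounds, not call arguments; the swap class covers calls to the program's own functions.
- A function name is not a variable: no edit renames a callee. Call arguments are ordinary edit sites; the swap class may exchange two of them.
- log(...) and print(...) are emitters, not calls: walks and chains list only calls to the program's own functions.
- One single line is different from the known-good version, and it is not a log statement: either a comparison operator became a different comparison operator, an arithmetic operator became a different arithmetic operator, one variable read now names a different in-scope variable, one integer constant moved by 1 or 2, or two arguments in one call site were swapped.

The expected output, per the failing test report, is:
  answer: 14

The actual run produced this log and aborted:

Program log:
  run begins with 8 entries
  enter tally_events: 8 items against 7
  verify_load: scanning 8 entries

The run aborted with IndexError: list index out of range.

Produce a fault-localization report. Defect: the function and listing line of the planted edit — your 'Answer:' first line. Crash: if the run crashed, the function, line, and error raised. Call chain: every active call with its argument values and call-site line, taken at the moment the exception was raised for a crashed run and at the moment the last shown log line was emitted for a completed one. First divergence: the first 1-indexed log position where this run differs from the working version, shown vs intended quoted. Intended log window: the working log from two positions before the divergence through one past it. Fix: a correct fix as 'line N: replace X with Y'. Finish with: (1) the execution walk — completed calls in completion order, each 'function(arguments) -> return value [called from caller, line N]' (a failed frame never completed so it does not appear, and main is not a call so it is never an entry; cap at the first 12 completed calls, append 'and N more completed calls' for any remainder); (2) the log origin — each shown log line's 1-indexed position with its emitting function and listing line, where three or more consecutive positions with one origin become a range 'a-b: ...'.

Answer: the defect is in verify_load at line 3.
Key observation: A complete run would log 'mix_signals: 8 entries, threshold 7' next, but this one stopped at 3 lines.
Crash: verify_load, line 3, IndexError.
Call chain: main -> tally_events([6, 12, 3, 7, 8, 3, 1, 7], 7) (called at line 48) -> verify_load([6, 12, 3, 7, 8, 3, 1, 7]) (called at line 26).
First divergence: position 4 — the faulty run's log ends after 3 lines; the working version continues with 'mix_signals: 8 entries, threshold 7'.
Intended log window:
  2: enter tally_events: 8 items against 7
  3: verify_load: scanning 8 entries
  4: mix_signals: 8 entries, threshold 7
  5: leaving mix_signals with 2
Execution walk:
  (no call completed)
Log origin:
  1: emitted by main (line 47)
  2: emitted by tally_events (line 25)
  3: emitted by verify_load (line 2)
A correct fix: line 3: replace `-1` with `0`.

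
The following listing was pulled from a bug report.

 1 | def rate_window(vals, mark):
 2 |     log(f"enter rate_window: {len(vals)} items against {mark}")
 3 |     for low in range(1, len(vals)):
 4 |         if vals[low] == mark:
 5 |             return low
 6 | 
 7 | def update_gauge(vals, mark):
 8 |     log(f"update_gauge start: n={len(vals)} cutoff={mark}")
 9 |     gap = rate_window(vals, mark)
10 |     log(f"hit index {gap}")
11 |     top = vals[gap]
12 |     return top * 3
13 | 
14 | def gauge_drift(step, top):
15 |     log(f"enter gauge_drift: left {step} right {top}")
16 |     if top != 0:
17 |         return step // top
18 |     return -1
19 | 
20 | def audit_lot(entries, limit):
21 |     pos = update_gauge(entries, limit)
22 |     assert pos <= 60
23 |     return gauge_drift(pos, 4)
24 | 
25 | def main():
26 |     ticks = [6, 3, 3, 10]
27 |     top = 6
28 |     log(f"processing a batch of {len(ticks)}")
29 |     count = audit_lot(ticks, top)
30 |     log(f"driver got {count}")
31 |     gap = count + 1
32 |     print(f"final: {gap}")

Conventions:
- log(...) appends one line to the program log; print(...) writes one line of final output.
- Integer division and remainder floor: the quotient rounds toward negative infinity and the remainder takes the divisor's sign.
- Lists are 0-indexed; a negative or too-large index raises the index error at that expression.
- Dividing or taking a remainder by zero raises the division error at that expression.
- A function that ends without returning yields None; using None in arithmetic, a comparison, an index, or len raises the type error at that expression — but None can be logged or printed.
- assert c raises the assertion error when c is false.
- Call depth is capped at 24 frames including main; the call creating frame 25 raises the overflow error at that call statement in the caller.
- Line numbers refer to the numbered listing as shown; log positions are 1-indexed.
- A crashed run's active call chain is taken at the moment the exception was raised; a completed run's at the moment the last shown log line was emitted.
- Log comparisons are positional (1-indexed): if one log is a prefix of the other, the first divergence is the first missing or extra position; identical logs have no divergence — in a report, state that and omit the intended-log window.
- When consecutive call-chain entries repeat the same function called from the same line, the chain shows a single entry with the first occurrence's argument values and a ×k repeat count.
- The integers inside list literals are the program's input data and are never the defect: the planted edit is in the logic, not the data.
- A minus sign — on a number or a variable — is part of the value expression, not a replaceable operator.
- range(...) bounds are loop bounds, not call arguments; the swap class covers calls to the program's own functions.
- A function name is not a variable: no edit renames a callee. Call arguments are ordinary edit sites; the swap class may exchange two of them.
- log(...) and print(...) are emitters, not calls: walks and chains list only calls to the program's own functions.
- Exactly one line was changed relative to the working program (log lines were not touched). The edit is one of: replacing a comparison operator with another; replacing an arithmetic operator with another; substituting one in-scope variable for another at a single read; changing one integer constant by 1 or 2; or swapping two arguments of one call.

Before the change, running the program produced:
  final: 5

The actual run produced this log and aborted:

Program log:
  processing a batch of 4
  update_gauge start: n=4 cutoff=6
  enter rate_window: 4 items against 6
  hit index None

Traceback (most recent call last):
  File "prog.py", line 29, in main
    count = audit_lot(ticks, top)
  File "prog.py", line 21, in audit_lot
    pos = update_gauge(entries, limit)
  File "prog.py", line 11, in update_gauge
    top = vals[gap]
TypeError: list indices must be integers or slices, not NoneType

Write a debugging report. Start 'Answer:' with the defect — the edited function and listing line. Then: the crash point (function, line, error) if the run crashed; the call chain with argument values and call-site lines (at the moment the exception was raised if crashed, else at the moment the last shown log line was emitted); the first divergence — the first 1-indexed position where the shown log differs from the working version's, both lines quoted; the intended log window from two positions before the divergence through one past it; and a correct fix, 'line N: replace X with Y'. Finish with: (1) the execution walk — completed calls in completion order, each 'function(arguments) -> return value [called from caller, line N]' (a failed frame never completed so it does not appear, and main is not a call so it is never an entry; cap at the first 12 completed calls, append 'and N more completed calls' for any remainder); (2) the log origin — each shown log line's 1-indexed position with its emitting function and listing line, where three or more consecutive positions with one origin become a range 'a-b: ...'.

Answer: the defect is in rate_window at line 3.
Core observation: Everything matches until log position 4, which reads 'hit index None' in place of 'hit index 0'.
Crash: update_gauge, line 11, TypeError.
Call chain: main -> audit_lot([6, 3, 3, 10], 6) (called at line 29) -> update_gauge([6, 3, 3, 10], 6) (called at line 21).
First divergence: position 4 — the shown line 'hit index None' should read 'hit index 0'.
Intended log window:
  2: update_gauge start: n=4 cutoff=6
  3: enter rate_window: 4 items against 6
  4: hit index 0
  5: enter gauge_drift: left 18 right 4
Execution walk:
  rate_window([6, 3, 3, 10], 6) -> None  [called from update_gauge, line 9]
Log origin:
  1: from main, line 28
  2: from update_gauge, line 8
  3: from rate_window, line 2
  4: from update_gauge, line 10
A correct fix: line 3: replace `1` with `0`.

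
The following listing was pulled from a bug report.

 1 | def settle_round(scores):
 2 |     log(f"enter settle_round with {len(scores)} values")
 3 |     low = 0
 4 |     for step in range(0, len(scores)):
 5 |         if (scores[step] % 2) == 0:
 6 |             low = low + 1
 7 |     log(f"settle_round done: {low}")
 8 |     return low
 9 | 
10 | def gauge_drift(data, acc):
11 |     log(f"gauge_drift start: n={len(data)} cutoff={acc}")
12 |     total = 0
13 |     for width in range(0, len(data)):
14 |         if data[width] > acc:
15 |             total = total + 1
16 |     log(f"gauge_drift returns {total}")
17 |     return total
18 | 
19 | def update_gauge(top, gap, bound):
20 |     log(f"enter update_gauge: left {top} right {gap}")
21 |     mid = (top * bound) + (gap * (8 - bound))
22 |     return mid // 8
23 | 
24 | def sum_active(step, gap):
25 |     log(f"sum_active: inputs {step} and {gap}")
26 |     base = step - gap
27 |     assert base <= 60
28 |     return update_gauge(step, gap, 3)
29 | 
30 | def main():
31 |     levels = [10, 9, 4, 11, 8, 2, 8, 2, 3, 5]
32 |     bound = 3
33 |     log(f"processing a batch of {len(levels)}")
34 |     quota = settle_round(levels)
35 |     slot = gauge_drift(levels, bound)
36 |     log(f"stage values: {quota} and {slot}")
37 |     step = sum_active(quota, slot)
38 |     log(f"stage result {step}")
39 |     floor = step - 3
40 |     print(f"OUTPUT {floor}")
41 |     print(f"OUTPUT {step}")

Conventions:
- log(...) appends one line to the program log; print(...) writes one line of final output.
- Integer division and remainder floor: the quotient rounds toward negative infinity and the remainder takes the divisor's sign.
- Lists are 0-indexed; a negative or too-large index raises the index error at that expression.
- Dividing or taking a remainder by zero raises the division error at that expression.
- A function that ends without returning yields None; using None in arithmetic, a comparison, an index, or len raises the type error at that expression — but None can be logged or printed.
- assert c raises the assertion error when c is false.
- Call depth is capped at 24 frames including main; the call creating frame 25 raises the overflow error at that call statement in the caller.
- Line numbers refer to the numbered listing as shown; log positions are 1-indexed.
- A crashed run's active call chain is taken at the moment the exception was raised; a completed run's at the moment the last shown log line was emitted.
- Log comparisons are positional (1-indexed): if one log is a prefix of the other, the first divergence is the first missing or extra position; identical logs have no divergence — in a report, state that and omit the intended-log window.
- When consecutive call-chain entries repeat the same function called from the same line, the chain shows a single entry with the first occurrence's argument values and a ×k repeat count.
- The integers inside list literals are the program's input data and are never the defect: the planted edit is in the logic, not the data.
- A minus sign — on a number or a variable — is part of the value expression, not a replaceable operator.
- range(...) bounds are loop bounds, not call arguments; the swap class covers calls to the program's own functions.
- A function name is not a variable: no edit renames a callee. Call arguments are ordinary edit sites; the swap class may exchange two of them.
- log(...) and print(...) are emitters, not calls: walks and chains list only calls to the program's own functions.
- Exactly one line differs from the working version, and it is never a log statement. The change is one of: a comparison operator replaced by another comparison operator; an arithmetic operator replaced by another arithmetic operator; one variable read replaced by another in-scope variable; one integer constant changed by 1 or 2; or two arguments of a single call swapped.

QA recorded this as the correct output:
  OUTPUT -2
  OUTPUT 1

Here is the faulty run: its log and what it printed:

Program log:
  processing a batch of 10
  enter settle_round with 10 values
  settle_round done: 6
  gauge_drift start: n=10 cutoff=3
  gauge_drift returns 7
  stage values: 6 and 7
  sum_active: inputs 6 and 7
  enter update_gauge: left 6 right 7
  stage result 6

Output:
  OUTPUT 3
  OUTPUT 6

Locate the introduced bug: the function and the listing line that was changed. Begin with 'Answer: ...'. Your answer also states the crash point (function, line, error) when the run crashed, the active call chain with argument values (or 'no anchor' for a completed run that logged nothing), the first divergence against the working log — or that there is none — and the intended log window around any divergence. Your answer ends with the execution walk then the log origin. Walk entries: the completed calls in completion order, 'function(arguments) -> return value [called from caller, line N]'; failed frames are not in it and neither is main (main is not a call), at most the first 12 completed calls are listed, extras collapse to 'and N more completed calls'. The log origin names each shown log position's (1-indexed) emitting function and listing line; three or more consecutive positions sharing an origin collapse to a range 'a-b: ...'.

Answer: the defect is in sum_active at line 28.
Key observation: The earliest visible damage is log position 8 — 'enter update_gauge: left 6 right 7' rather than the intended 'enter update_gauge: left 6 right -1'.
Call chain: main.
First divergence: at position 8 the run shows 'enter update_gauge: left 6 right 7' where the working version logs 'enter update_gauge: left 6 right -1'.
Intended log window:
  6: stage values: 6 and 7
  7: sum_active: inputs 6 and 7
  8: enter update_gauge: left 6 right -1
  9: stage result 1
Execution walk:
  settle_round([10, 9, 4, 11, 8, 2, 8, 2, 3, 5]) -> 6  [called from main, line 34]
  gauge_drift([10, 9, 4, 11, 8, 2, 8, 2, 3, 5], 3) -> 7  [called from main, line 35]
  update_gauge(6, 7, 3) -> 6  [called from sum_active, line 28]
  sum_active(6, 7) -> 6  [called from main, line 37]
Origin of each log line:
  1 — main, line 33
  2 — settle_round, line 2
  3 — settle_round, line 7
  4 — gauge_drift, line 11
  5 — gauge_drift, line 16
  6 — main, line 36
  7 — sum_active, line 25
  8 — update_gauge, line 20
  9 — main, line 38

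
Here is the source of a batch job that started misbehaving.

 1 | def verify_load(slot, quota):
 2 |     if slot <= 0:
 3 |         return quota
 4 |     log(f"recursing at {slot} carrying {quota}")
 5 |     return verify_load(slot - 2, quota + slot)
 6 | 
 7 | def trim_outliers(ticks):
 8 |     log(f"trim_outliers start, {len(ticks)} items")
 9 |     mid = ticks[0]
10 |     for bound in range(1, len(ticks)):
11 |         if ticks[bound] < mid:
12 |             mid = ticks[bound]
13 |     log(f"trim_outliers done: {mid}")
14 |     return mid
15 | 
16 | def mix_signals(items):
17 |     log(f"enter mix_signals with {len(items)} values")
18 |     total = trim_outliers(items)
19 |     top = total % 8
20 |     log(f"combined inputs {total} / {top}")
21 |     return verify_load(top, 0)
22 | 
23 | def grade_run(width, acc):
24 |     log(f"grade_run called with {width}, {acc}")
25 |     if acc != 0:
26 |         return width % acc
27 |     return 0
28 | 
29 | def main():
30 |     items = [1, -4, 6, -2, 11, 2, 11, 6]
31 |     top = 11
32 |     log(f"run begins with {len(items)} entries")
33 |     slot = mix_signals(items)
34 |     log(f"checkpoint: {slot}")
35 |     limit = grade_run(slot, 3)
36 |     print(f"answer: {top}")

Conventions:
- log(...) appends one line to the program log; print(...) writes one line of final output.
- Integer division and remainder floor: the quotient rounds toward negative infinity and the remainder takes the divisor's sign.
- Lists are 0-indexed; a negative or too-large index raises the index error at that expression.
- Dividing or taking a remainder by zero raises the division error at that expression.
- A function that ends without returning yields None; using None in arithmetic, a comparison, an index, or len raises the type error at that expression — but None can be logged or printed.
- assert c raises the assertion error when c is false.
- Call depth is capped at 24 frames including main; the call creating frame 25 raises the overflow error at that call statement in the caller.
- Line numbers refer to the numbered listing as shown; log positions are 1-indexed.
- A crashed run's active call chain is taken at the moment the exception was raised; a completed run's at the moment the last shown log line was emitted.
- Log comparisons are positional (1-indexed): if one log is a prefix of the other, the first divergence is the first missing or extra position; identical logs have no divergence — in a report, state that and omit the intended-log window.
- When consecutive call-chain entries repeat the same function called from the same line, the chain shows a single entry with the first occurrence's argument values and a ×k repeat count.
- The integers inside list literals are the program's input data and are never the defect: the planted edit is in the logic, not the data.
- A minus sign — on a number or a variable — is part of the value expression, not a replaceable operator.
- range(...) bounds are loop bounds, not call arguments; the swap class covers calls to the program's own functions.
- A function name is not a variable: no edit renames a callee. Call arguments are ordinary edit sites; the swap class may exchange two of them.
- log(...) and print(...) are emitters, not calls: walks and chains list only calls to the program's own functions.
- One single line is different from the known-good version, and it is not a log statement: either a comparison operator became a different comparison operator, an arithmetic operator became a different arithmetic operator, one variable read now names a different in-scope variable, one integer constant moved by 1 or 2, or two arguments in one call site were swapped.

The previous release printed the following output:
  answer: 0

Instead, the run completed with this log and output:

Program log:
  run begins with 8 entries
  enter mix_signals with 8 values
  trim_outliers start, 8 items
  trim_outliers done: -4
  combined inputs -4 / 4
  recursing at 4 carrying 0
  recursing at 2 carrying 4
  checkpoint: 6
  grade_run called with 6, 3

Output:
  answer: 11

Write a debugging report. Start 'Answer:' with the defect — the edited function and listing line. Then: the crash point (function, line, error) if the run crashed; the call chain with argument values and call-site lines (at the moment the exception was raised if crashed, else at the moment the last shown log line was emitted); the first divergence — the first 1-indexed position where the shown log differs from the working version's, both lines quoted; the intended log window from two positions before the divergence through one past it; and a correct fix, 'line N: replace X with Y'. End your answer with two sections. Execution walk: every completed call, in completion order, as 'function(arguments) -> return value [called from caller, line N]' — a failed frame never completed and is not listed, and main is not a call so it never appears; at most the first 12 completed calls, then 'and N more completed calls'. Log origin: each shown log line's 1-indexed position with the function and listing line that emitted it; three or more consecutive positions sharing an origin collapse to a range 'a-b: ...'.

Answer: the defect is in main at line 36.
Key fact: Log streams are identical — the defect surfaces only in the printed output.
Call chain: main -> grade_run(6, 3) (called at line 35).
First divergence: none (the log streams are identical).
Execution walk:
  trim_outliers([1, -4, 6, -2, 11, 2, 11, 6]) -> -4  [called from mix_signals, line 18]
  verify_load(0, 6) -> 6  [called from verify_load, line 5]
  verify_load(2, 4) -> 6  [called from verify_load, line 5]
  verify_load(4, 0) -> 6  [called from mix_signals, line 21]
  mix_signals([1, -4, 6, -2, 11, 2, 11, 6]) -> 6  [called from main, line 33]
  grade_run(6, 3) -> 0  [called from main, line 35]
Log origin:
  1: emitted by main (line 32)
  2: emitted by mix_signals (line 17)
  3: emitted by trim_outliers (line 8)
  4: emitted by trim_outliers (line 13)
  5: emitted by mix_signals (line 20)
  6: emitted by verify_load (line 4)
  7: emitted by verify_load (line 4)
  8: emitted by main (line 34)
  9: emitted by grade_run (line 24)
A correct fix: line 36: replace `top` with `limit`.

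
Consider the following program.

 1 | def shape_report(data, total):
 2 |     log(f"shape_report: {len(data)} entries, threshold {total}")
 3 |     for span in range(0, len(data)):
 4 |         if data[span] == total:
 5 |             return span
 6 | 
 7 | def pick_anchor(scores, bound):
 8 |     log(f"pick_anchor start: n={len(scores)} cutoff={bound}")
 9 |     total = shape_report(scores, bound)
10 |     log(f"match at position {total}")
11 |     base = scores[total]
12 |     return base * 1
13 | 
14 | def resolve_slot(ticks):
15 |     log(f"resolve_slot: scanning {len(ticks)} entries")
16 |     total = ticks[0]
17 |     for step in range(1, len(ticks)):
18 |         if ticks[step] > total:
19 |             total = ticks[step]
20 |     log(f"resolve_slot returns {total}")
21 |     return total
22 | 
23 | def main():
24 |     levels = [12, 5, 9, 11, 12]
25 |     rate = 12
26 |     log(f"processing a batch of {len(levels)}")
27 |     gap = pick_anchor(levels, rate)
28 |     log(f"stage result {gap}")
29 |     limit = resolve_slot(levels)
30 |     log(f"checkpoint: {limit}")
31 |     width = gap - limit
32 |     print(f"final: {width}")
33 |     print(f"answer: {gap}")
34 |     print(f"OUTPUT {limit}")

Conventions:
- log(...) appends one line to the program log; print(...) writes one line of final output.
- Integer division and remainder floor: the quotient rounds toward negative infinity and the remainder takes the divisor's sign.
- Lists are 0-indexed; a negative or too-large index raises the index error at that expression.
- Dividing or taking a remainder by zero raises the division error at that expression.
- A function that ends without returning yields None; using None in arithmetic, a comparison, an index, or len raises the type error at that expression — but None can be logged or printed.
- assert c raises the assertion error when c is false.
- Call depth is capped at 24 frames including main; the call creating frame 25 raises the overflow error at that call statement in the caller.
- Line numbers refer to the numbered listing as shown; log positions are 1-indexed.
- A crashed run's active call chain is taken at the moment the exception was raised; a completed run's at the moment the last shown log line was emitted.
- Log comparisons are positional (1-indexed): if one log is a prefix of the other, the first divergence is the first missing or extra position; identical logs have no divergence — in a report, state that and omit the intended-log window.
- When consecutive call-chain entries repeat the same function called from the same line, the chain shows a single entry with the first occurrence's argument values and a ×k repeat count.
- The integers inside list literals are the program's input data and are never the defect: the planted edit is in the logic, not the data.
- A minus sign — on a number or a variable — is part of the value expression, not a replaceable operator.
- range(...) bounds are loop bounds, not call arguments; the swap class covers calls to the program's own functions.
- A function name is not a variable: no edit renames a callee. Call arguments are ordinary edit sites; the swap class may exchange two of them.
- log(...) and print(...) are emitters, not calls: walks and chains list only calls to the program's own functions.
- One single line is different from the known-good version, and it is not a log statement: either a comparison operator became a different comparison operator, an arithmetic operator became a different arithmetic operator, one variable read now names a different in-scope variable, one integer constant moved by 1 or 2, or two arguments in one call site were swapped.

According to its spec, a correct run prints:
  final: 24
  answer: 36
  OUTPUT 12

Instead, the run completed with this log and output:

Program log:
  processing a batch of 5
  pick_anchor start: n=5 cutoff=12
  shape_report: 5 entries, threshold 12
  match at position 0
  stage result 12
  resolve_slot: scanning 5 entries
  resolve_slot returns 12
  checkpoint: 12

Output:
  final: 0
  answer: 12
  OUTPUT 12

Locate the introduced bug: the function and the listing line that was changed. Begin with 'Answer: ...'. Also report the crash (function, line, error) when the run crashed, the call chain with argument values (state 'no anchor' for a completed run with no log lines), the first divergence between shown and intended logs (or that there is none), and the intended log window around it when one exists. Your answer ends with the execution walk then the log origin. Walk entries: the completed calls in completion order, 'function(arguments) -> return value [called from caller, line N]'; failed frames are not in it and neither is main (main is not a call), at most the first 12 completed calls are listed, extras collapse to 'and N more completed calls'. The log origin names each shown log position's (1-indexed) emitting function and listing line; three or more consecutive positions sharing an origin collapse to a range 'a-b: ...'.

Answer: the defect is in pick_anchor at line 12.
The tell: Log line 5 is where behavior first shows: 'stage result 12' appears instead of 'stage result 36'.
Call chain: main.
First divergence: position 5 — shown 'stage result 12', intended 'stage result 36'.
Intended log window:
  3: shape_report: 5 entries, threshold 12
  4: match at position 0
  5: stage result 36
  6: resolve_slot: scanning 5 entries
Execution walk:
  shape_report([12, 5, 9, 11, 12], 12) -> 0  [called from pick_anchor, line 9]
  pick_anchor([12, 5, 9, 11, 12], 12) -> 12  [called from main, line 27]
  resolve_slot([12, 5, 9, 11, 12]) -> 12  [called from main, line 29]
Origin of each log line:
  1: from main, line 26
  2: from pick_anchor, line 8
  3: from shape_report, line 2
  4: from pick_anchor, line 10
  5: from main, line 28
  6: from resolve_slot, line 15
  7: from resolve_slot, line 20
  8: from main, line 30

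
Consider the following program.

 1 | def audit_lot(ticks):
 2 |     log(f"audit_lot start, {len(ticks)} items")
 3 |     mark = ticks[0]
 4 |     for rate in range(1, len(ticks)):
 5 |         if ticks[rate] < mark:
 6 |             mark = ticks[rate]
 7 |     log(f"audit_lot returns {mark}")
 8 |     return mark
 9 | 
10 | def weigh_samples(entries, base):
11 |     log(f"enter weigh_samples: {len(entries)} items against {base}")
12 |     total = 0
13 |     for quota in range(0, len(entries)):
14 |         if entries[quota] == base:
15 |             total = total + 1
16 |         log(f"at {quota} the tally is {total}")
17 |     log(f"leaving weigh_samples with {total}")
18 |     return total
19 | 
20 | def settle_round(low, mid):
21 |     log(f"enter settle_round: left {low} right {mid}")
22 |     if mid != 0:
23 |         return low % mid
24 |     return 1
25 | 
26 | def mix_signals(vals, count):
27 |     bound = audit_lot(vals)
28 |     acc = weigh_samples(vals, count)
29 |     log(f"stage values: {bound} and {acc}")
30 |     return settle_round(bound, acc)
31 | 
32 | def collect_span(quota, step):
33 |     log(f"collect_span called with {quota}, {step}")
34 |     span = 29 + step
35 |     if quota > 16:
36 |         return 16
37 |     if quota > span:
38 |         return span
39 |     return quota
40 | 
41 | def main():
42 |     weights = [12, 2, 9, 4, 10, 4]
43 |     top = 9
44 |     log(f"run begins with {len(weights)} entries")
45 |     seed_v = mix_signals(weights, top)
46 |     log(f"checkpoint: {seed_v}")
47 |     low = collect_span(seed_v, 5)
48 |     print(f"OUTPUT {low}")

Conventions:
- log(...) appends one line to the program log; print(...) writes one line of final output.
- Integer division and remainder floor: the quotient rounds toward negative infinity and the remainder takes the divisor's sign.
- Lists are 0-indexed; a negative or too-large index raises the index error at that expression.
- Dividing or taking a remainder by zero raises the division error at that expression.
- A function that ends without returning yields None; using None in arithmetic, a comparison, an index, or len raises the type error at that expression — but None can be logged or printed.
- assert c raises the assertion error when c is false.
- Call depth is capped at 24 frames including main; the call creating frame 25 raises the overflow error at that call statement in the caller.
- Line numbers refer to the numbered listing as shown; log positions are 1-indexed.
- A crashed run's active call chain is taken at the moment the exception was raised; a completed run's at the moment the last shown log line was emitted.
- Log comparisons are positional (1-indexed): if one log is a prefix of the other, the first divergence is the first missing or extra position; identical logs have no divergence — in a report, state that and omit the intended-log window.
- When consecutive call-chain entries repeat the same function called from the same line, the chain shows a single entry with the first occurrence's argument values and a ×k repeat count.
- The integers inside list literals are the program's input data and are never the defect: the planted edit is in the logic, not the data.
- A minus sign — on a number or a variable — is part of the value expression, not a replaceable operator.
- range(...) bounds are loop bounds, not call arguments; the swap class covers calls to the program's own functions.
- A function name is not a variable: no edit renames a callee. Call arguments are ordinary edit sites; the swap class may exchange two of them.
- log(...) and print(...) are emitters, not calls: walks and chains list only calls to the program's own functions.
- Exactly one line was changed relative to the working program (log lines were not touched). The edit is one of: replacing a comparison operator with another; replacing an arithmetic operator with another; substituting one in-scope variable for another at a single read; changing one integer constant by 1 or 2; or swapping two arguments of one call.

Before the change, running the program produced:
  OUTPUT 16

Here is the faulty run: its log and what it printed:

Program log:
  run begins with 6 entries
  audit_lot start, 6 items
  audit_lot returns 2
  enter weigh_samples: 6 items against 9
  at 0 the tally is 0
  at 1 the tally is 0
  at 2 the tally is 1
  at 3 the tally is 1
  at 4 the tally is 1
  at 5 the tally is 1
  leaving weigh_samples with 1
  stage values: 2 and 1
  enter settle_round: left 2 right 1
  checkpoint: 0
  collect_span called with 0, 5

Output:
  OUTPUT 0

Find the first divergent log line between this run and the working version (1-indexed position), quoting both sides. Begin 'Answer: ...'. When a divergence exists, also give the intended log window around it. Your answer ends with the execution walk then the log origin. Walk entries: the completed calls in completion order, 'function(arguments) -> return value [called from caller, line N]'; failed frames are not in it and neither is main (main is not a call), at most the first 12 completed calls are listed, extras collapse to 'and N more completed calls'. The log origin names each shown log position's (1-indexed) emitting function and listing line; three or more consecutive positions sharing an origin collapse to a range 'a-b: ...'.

Answer: none; the two logs match at every position.
Execution walk:
  audit_lot([12, 2, 9, 4, 10, 4]) -> 2  [called from mix_signals, line 27]
  weigh_samples([12, 2, 9, 4, 10, 4], 9) -> 1  [called from mix_signals, line 28]
  settle_round(2, 1) -> 0  [called from mix_signals, line 30]
  mix_signals([12, 2, 9, 4, 10, 4], 9) -> 0  [called from main, line 45]
  collect_span(0, 5) -> 0  [called from main, line 47]
Origin of each log line:
  1: logged in main at line 44
  2: logged in audit_lot at line 2
  3: logged in audit_lot at line 7
  4: logged in weigh_samples at line 11
  5-10: logged in weigh_samples at line 16
  11: logged in weigh_samples at line 17
  12: logged in mix_signals at line 29
  13: logged in settle_round at line 21
  14: logged in main at line 46
  15: logged in collect_span at line 33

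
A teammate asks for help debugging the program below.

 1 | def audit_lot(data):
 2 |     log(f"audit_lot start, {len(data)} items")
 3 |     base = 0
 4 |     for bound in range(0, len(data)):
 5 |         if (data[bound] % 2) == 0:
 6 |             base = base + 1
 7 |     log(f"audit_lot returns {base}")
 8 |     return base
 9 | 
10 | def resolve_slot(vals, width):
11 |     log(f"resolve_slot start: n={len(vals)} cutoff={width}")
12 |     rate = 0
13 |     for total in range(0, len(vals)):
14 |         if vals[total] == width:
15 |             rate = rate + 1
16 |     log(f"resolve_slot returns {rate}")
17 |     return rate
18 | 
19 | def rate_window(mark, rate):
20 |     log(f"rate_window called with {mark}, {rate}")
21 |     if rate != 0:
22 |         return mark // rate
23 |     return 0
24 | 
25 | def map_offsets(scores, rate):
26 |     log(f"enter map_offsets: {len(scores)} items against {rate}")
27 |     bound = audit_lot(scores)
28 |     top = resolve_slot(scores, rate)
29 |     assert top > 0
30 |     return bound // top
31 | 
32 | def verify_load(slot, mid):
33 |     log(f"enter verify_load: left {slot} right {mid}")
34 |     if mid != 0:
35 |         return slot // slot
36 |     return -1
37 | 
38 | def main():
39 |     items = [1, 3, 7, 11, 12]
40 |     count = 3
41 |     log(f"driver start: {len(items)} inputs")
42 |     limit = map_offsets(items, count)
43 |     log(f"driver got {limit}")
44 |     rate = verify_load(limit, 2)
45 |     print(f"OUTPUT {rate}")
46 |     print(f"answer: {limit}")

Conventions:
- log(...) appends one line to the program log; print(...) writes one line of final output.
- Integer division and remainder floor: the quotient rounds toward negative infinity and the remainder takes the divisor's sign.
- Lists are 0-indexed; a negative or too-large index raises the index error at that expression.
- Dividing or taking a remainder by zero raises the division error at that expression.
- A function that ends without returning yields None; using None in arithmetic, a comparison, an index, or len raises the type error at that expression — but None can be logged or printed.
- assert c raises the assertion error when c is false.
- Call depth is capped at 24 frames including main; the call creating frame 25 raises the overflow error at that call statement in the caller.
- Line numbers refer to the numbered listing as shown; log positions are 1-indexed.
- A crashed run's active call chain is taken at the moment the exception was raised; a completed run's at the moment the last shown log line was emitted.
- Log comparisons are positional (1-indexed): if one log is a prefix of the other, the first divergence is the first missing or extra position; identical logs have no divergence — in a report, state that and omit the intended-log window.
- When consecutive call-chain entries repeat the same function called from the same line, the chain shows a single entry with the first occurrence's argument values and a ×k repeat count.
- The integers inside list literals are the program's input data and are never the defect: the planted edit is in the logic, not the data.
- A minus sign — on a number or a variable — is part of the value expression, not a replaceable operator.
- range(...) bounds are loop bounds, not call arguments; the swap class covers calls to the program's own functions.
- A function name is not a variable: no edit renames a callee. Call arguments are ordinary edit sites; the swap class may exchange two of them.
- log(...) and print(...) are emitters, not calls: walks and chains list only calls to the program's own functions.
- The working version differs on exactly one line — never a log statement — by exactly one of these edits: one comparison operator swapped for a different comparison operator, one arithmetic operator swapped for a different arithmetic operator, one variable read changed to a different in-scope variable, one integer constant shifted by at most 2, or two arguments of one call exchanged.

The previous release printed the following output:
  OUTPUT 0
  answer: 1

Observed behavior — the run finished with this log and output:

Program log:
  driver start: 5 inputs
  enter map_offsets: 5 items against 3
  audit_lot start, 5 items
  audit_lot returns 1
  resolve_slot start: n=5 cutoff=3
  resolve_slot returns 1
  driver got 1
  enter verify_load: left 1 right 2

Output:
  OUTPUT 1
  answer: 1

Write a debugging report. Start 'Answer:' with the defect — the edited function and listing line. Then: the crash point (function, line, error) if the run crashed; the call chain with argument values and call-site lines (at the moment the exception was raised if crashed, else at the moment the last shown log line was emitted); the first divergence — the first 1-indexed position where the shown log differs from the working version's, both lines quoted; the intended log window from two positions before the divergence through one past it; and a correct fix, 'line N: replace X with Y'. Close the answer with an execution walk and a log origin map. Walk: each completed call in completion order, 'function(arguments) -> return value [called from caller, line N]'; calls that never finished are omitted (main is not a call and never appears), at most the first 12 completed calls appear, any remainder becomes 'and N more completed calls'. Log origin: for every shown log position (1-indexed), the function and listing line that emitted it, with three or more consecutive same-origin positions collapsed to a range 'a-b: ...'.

Answer: the defect is in verify_load at line 35.
Key fact: Every logged value matches the working version; the printed result is what differs.
Call chain: main -> verify_load(1, 2) (called at line 44).
First divergence: none — the logs agree in full.
Execution walk:
  audit_lot([1, 3, 7, 11, 12]) -> 1  [called from map_offsets, line 27]
  resolve_slot([1, 3, 7, 11, 12], 3) -> 1  [called from map_offsets, line 28]
  map_offsets([1, 3, 7, 11, 12], 3) -> 1  [called from main, line 42]
  verify_load(1, 2) -> 1  [called from main, line 44]
Log origins:
  1: emitted by main (line 41)
  2: emitted by map_offsets (line 26)
  3: emitted by audit_lot (line 2)
  4: emitted by audit_lot (line 7)
  5: emitted by resolve_slot (line 11)
  6: emitted by resolve_slot (line 16)
  7: emitted by main (line 43)
  8: emitted by verify_load (line 33)
A correct fix: line 35: replace `slot // slot` with `slot // mid`.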